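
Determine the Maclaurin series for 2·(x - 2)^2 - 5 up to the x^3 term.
2·x^2 - 8·x + 3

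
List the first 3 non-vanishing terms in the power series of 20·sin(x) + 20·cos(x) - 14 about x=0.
-10·x^2 + 20·x + 6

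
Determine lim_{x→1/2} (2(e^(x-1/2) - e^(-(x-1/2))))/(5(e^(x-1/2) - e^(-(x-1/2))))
Both numerator and denominator → 0 as x → 1/2; this is a 0/0 indeterminate form.
Expand each to leading order near x = 1/2: numerator ~ 4·(x - 1/2), denominator ~ 10·(x - 1/2).
The limit of the ratio is 2/5.

Final answer: 2/5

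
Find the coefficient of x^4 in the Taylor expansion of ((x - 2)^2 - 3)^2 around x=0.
Expand to order 4: ((x - 2)^2 - 3)^2 = x^4 - 8·x^3 + 18·x^2 - 8·x + 1 + O(x^5).
The coefficient of x^4 is 1.

Final answer: 1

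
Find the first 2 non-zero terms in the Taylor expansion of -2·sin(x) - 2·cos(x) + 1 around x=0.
-2·x - 1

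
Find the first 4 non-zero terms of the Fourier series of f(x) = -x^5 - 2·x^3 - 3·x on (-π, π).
(-222 - 2·π^4 + 36·π^2)·sin(x) + (-3·π^2 + 15/2 + π^4)·sin(2·x) + (-2·π^4/3 - 170/81 + 4·π^2/27)·sin(3·x) + (87/64 + 3·π^2/8 + π^4/2)·sin(4·x)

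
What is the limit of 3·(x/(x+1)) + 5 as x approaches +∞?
Evaluate the dominant behaviour as x → +∞; each term tends to a finite value or vanishes.
Limit = 8.

Final answer: 8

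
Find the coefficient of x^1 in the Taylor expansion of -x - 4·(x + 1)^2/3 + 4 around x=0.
Expand to order 1: -x - 4·(x + 1)^2/3 + 4 = 8/3 - 11·x/3 + O(x^2).
The coefficient of x^1 is -11/3.

Final answer: -11/3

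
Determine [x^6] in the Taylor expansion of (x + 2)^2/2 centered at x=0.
Expand to order 6: (x + 2)^2/2 = x^2/2 + 2·x + 2 + O(x^7).
The coefficient of x^6 is 0.

Final answer: 0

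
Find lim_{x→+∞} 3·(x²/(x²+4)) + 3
Evaluate the dominant behaviour as x → +∞; each term tends to a finite value or vanishes.
Limit = 6.

Final answer: 6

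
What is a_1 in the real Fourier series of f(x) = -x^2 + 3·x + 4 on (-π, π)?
a_1 = (1/π) ∫_{-π}^{π} f(x)·cos(1x) dx.
Evaluate the integral (use parity and integration by parts as needed): a_1 = 4.

Final answer: 4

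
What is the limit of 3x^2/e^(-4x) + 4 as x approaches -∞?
The quotient is an ∞/∞ indeterminate form as x → -∞.
Compare growth rates of the dominant terms (exponentials ≫ polynomials ≫ logarithms), or apply L'Hôpital's rule; the quotient → 0.
Adding the constant: 0 + 4 = 4. Limit = 4.

Final answer: 4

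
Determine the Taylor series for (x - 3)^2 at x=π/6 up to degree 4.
-π + π^2/36 + 9 + (-6 + π/3)·(x - π/6) + (x - π/6)^2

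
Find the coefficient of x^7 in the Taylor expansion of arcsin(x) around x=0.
Expand to order 7: arcsin(x) = 5·x^7/112 + 3·x^5/40 + x^3/6 + x + O(x^8).
The coefficient of x^7 is 5/112.

Final answer: 5/112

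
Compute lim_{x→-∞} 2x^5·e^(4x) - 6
The product is a 0·∞ indeterminate form at x → -∞.
Rewrite the product as 2x^5 / e^(-4x) (an ∞/∞ form) and apply L'Hôpital, or use the standard hierarchy e^(4|x|) ≫ |x^5| as x → -∞.
The indeterminate product → 0, so the limit = -6.

Final answer: -6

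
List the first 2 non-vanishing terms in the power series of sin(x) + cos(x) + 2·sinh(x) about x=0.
3·x + 1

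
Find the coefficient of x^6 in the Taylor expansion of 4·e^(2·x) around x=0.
Expand to order 6: 4·e^(2·x) = 16·x^6/45 + 16·x^5/15 + 8·x^4/3 + 16·x^3/3 + 8·x^2 + 8·x + 4 + O(x^7).
The coefficient of x^6 is 16/45.

Final answer: 16/45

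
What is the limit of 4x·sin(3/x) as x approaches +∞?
As x → +∞: let u = 3/x → 0⁺; then 4·x·sin(3/x) = 4·3·sin(u)/u → 4·3·1 = 12.
Limit = 12.

Final answer: 12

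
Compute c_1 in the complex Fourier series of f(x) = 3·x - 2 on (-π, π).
Compute the real Fourier coefficients first: a_1 = 0, b_1 = 6.
Then c_1 = (a_1 − i·b_1)/2 = -3·i.

Final answer: -3·i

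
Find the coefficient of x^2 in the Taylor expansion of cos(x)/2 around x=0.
Expand to order 2: cos(x)/2 = 1/2 - x^2/4 + O(x^3).
The coefficient of x^2 is -1/4.

Final answer: -1/4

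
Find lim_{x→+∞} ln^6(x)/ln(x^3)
This is an ∞/∞ indeterminate form as x → +∞.
Write ln(x^3) = 3·ln(x), reducing the quotient to ln^5(x)/3 → ∞.
Limit = ∞.

Final answer: ∞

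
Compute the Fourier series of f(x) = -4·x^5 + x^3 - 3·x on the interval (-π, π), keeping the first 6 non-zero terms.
(-978 - 8·π^4 + 162·π^2)·sin(x) + (-21·π^2 + 69/2 + 4·π^4)·sin(2·x) + (-8·π^4/3 - 518/81 + 178·π^2/27)·sin(3·x) + (-3·π^2 + 21/8 + 2·π^4)·sin(4·x) + (-8·π^4/5 - 1002/625 + 42·π^2/25)·sin(5·x) + (-29·π^2/27 + 191/162 + 4·π^4/3)·sin(6·x)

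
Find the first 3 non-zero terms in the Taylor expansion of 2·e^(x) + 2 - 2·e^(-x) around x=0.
2·x^3/3 + 4·x + 2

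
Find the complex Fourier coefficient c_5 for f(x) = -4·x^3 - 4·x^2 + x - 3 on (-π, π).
Compute the real Fourier coefficients first: a_5 = 16/25, b_5 = 98/125 - 8·π^2/5.
Then c_5 = (a_5 − i·b_5)/2 = 8/25 - 49·i/125 + 4·i·π^2/5.

Final answer: 8/25 - 49·i/125 + 4·i·π^2/5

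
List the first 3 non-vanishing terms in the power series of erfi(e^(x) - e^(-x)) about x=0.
91·x^5/(10·√(π)) + 6·x^3/√(π) + 4·x/√(π)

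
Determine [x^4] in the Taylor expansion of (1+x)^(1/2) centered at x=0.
Expand to order 4: (1+x)^(1/2) = -5·x^4/128 + x^3/16 - x^2/8 + x/2 + 1 + O(x^5).
The coefficient of x^4 is -5/128.

Final answer: -5/128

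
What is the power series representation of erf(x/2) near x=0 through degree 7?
-x^7/(2688·√(π)) + x^5/(160·√(π)) - x^3/(12·√(π)) + x/√(π)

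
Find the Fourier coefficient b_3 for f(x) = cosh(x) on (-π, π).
b_3 = (1/π) ∫_{-π}^{π} f(x)·sin(3x) dx.
Evaluate the integral (use parity and integration by parts as needed): b_3 = 0.

Final answer: 0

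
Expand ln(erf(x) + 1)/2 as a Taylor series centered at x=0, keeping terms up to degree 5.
x^5·(-40·π^2 + 3·π^3 + 96·π)/(30·π^(7/2)) + x^4·(-12 + 4·π)/(6·π^2) + x^3·(8 - 2·π)/(6·π^(3/2)) - x^2/π + x/√(π)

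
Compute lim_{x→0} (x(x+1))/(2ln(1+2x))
Both numerator and denominator → 0 as x → 0; this is a 0/0 indeterminate form.
Expand each to leading order near x = 0: numerator ~ x, denominator ~ 4·x.
The limit of the ratio is 1/4.

Final answer: 1/4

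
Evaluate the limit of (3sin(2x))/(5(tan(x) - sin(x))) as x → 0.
Both numerator and denominator → 0 as x → 0; this is a 0/0 indeterminate form.
Expand each to leading order near x = 0: numerator ~ 6·x, denominator ~ 5·x^3/2.
The limit of the ratio is ∞.

Final answer: ∞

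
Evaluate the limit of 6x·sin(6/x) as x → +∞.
As x → +∞: let u = 6/x → 0⁺; then 6·x·sin(6/x) = 6·6·sin(u)/u → 6·6·1 = 36.
Limit = 36.

Final answer: 36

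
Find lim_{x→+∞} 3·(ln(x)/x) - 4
Evaluate the dominant behaviour as x → +∞; each term tends to a finite value or vanishes.
Limit = -4.

Final answer: -4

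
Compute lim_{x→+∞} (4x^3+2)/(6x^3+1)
This is an ∞/∞ indeterminate form as x → +∞.
Divide numerator and denominator by x^3 and let the lower-order terms vanish; the leading terms give 4/6 = 2/3.
Limit = 2/3.

Final answer: 2/3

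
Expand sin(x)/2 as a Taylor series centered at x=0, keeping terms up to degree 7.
-x^7/10080 + x^5/240 - x^3/12 + x/2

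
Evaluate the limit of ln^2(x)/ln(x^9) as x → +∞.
This is an ∞/∞ indeterminate form as x → +∞.
Write ln(x^9) = 9·ln(x), reducing the quotient to ln(x)/9 → ∞.
Limit = ∞.

Final answer: ∞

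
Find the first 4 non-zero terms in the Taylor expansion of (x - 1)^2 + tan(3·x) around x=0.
9·x^3 + x^2 + x + 1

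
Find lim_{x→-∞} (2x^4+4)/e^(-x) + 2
The quotient is an ∞/∞ indeterminate form as x → -∞.
Compare growth rates of the dominant terms (exponentials ≫ polynomials ≫ logarithms), or apply L'Hôpital's rule; the quotient → 0.
Adding the constant: 0 + 2 = 2. Limit = 2.

Final answer: 2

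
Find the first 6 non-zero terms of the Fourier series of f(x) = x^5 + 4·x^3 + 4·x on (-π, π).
(-32·π^2 + 2·π^4 + 200)·sin(x) + (-π^4 - 11/2 + π^2)·sin(2·x) + (152/81 + 32·π^2/27 + 2·π^4/3)·sin(3·x) + (-π^4/2 - 11·π^2/8 - 95/64)·sin(4·x) + (808/625 + 32·π^2/25 + 2·π^4/5)·sin(5·x) + (-π^4/3 - 31·π^2/27 - 185/162)·sin(6·x)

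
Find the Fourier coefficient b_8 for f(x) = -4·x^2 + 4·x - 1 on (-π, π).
b_8 = (1/π) ∫_{-π}^{π} f(x)·sin(8x) dx.
Evaluate the integral (use parity and integration by parts as needed): b_8 = -1.

Final answer: -1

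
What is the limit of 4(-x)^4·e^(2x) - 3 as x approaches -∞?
The product is a 0·∞ indeterminate form at x → -∞.
Rewrite the product as 4(-x)^4 / e^(-2x) (an ∞/∞ form) and apply L'Hôpital, or use the standard hierarchy e^(2|x|) ≫ |(-x)^4| as x → -∞.
The indeterminate product → 0, so the limit = -3.

Final answer: -3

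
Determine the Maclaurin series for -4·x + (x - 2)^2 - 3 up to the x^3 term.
x^2 - 8·x + 1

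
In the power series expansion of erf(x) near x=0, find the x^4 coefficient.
Expand to order 4: erf(x) = -2·x^3/(3·√(π)) + 2·x/√(π) + O(x^5).
The coefficient of x^4 is 0.

Final answer: 0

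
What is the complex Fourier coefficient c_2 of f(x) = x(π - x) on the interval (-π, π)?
Compute the real Fourier coefficients first: a_2 = -1, b_2 = -π.
Then c_2 = (a_2 − i·b_2)/2 = -1/2 + i·π/2.

Final answer: -1/2 + i·π/2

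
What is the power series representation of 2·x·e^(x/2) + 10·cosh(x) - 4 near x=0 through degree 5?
x^5/192 + 11·x^4/24 + x^3/4 + 6·x^2 + 2·x + 6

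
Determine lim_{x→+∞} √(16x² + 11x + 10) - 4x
As x → +∞: multiply by the conjugate to get (11x+10)/(√(16x²+11x+10)+4x); the denominator ~ 8x, so the limit is 11/8.
Limit = 11/8.

Final answer: 11/8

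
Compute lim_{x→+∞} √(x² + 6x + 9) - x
This is an ∞ − ∞ indeterminate form.
Multiply and divide by the conjugate √(x²+6x + 9) + x; the x² terms cancel, leaving (6x + 9)/(√(x²+6x + 9)+x) → 6/2 = 3.
Limit = 3.

Final answer: 3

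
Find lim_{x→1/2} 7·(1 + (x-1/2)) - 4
Direct substitution at x = 1/2 gives 3.

Final answer: 3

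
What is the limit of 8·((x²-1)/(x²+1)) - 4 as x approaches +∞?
Evaluate the dominant behaviour as x → +∞; each term tends to a finite value or vanishes.
Limit = 4.

Final answer: 4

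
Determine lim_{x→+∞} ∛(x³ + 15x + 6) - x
This is an ∞ − ∞ indeterminate form.
Multiply by (A² + AB + B²)/(A² + AB + B²) where A = ∛(x³+15x + 6), B = x to use A³ − B³ = (A−B)(A²+AB+B²); the x³ terms cancel, leaving (15x + 6)/(A²+AB+B²) with denominator ~ 3x², so the limit is 0.
Limit = 0.

Final answer: 0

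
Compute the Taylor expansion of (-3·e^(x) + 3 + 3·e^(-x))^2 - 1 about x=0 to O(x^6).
-3·x^5/10 + 12·x^4 - 6·x^3 + 36·x^2 - 36·x + 8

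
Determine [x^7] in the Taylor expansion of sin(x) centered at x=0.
Expand to order 7: sin(x) = -x^7/5040 + x^5/120 - x^3/6 + x + O(x^8).
The coefficient of x^7 is -1/5040.

Final answer: -1/5040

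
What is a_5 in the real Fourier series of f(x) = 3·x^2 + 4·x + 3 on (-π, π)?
a_5 = (1/π) ∫_{-π}^{π} f(x)·cos(5x) dx.
Evaluate the integral (use parity and integration by parts as needed): a_5 = -12/25.

Final answer: -12/25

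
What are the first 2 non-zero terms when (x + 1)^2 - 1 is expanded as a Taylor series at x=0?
x^2 + 2·x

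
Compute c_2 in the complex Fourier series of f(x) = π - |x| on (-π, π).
Compute the real Fourier coefficients first: a_2 = 0, b_2 = 0.
Then c_2 = (a_2 − i·b_2)/2 = 0.

Final answer: 0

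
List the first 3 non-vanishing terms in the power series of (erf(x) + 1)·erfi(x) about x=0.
2·x^3/(3·√(π)) + 4·x^2/π + 2·x/√(π)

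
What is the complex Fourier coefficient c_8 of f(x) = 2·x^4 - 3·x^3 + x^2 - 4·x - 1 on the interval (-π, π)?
Compute the real Fourier coefficients first: a_8 = 5/128 + π^2/4, b_8 = 119/128 + 3·π^2/4.
Then c_8 = (a_8 − i·b_8)/2 = 5/256 + π^2/8 - 3·i·π^2/8 - 119·i/256.

Final answer: 5/256 + π^2/8 - 3·i·π^2/8 - 119·i/256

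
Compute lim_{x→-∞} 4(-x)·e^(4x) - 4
The product is a 0·∞ indeterminate form at x → -∞.
Rewrite the product as 4(-x) / e^(-4x) (an ∞/∞ form) and apply L'Hôpital, or use the standard hierarchy e^(4|x|) ≫ |(-x)| as x → -∞.
The indeterminate product → 0, so the limit = -4.

Final answer: -4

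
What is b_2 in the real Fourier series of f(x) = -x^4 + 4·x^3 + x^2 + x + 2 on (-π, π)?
b_2 = (1/π) ∫_{-π}^{π} f(x)·sin(2x) dx.
Evaluate the integral (use parity and integration by parts as needed): b_2 = 5 - 4·π^2.

Final answer: 5 - 4·π^2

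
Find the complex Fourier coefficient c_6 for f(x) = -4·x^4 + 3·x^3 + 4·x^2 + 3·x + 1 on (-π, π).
Compute the real Fourier coefficients first: a_6 = 16/27 - 8·π^2/9, b_6 = -π^2 - 5/6.
Then c_6 = (a_6 − i·b_6)/2 = -4·π^2/9 + 8/27 + 5·i/12 + i·π^2/2.

Final answer: -4·π^2/9 + 8/27 + 5·i/12 + i·π^2/2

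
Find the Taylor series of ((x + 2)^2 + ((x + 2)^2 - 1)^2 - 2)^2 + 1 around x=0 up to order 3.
1464·x^3 + 1290·x^2 + 616·x + 122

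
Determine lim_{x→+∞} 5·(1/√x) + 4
Evaluate the dominant behaviour as x → +∞; each term tends to a finite value or vanishes.
Limit = 4.

Final answer: 4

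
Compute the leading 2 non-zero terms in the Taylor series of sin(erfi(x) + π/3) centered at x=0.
x/√(π) + √(3)/2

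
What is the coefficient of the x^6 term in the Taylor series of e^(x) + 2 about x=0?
Expand to order 6: e^(x) + 2 = x^6/720 + x^5/120 + x^4/24 + x^3/6 + x^2/2 + x + 3 + O(x^7).
The coefficient of x^6 is 1/720.

Final answer: 1/720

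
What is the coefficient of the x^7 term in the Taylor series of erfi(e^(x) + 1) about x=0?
Expand to order 7: erfi(e^(x) + 1) = 8051·x^7·e^(4)/(120·√(π)) + 16909·x^6·e^(4)/(360·√(π)) + 617·x^5·e^(4)/(20·√(π)) + 75·x^4·e^(4)/(4·√(π)) + 31·x^3·e^(4)/(3·√(π)) + 5·x^2·e^(4)/√(π) + 2·x·e^(4)/√(π) + erfi(2) + O(x^8).
The coefficient of x^7 is 8051·e^(4)/(120·√(π)).

Final answer: 8051·e^(4)/(120·√(π))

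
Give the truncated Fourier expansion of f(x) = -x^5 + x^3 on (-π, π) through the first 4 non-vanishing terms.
(-252 - 2·π^4 + 42·π^2)·sin(x) + (-6·π^2 + 9 + π^4)·sin(2·x) + (-2·π^4/3 - 116/81 + 58·π^2/27)·sin(3·x) + (-9·π^2/8 + 27/64 + π^4/2)·sin(4·x)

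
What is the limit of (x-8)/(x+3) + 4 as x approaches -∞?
Evaluate the dominant behaviour as x → -∞; each term tends to a finite value or vanishes.
Limit = 5.

Final answer: 5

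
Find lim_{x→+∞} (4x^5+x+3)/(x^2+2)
This is an ∞/∞ indeterminate form as x → +∞.
Divide numerator and denominator by x^5 and let the lower-order terms vanish; the numerator's degree 5 exceeds the denominator's degree 2, so the quotient diverges.
Limit = ∞.

Final answer: ∞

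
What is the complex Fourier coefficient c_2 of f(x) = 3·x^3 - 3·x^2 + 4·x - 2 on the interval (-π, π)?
Compute the real Fourier coefficients first: a_2 = -3, b_2 = 1/2 - 3·π^2.
Then c_2 = (a_2 − i·b_2)/2 = -3/2 - i/4 + 3·i·π^2/2.

Final answer: -3/2 - i/4 + 3·i·π^2/2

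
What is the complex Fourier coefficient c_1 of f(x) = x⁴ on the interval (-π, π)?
Compute the real Fourier coefficients first: a_1 = 48 - 8·π^2, b_1 = 0.
Then c_1 = (a_1 − i·b_1)/2 = 24 - 4·π^2.

Final answer: 24 - 4·π^2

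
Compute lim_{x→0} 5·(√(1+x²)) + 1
Direct substitution at x = 0 gives 6.

Final answer: 6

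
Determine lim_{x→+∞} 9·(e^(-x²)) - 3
Evaluate the dominant behaviour as x → +∞; each term tends to a finite value or vanishes.
Limit = -3.

Final answer: -3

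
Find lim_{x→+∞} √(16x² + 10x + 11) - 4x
As x → +∞: multiply by the conjugate to get (10x+11)/(√(16x²+10x+11)+4x); the denominator ~ 8x, so the limit is 10/8 = 5/4.
Limit = 5/4.

Final answer: 5/4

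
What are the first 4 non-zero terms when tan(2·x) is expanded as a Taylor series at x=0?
2176·x^7/315 + 64·x^5/15 + 8·x^3/3 + 2·x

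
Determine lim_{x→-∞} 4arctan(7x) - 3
Evaluate the dominant behaviour as x → -∞; each term tends to a finite value or vanishes.
Limit = -2·π - 3.

Final answer: -2·π - 3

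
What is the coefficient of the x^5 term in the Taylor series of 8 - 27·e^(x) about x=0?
Expand to order 5: 8 - 27·e^(x) = -9·x^5/40 - 9·x^4/8 - 9·x^3/2 - 27·x^2/2 - 27·x - 19 + O(x^6).
The coefficient of x^5 is -9/40.

Final answer: -9/40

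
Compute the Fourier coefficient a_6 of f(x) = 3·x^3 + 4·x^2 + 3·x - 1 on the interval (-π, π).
a_6 = (1/π) ∫_{-π}^{π} f(x)·cos(6x) dx.
Evaluate the integral (use parity and integration by parts as needed): a_6 = 4/9.

Final answer: 4/9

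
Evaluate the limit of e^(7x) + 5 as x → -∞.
Evaluate the dominant behaviour as x → -∞; each term tends to a finite value or vanishes.
Limit = 5.

Final answer: 5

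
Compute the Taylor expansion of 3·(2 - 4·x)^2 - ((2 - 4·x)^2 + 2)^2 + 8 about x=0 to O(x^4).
512·x^3 - 400·x^2 + 144·x - 16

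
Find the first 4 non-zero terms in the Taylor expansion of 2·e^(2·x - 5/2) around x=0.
8·x^3·e^(-5/2)/3 + 4·x^2·e^(-5/2) + 4·x·e^(-5/2) + 2·e^(-5/2)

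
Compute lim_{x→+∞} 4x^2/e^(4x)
This is an ∞/∞ indeterminate form as x → +∞.
The exponential denominator e^(4x) dominates the polynomial numerator (e^x ≫ x^2 as x → ∞), so the quotient → 0.
Limit = 0.

Final answer: 0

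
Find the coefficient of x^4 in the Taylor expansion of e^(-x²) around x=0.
Expand to order 4: e^(-x²) = x^4/2 - x^2 + 1 + O(x^5).
The coefficient of x^4 is 1/2.

Final answer: 1/2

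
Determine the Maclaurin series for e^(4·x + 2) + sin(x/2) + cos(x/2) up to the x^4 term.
x^4·(1/384 + 32·e^(2)/3) + x^3·(-1/48 + 32·e^(2)/3) + x^2·(-1/8 + 8·e^(2)) + x·(1/2 + 4·e^(2)) + 1 + e^(2)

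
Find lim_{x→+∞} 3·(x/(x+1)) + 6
Evaluate the dominant behaviour as x → +∞; each term tends to a finite value or vanishes.
Limit = 9.

Final answer: 9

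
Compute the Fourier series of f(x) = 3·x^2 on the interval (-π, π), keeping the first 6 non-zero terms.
-12·cos(x) + 3·cos(2·x) - 4·cos(3·x)/3 + 3·cos(4·x)/4 - 12·cos(5·x)/25 + π^2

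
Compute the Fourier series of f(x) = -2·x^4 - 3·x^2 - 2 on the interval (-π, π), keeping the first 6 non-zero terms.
(-84 + 16·π^2)·cos(x) + (3 - 4·π^2)·cos(2·x) + (4/27 + 16·π^2/9)·cos(3·x) + (-π^2 - 3/8)·cos(4·x) + (204/625 + 16·π^2/25)·cos(5·x) - 2·π^4/5 - π^2 - 2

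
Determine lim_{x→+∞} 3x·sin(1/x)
As x → +∞: let u = 1/x → 0⁺; then 3·x·sin(1/x) = 3·1·sin(u)/u → 3·1·1 = 3.
Limit = 3.

Final answer: 3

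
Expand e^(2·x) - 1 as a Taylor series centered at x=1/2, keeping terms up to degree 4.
-1 + e + 2·e·(x - 1/2) + 2·e·(x - 1/2)^2 + 4·e·(x - 1/2)^3/3 + 2·e·(x - 1/2)^4/3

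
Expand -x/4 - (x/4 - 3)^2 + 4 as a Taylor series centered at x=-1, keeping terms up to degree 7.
-101/16 + 11·(x + 1)/8 - (x + 1)^2/16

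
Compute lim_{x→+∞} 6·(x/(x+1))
Evaluate the dominant behaviour as x → +∞; each term tends to a finite value or vanishes.
Limit = 6.

Final answer: 6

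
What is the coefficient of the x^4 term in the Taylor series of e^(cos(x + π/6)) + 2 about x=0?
Expand to order 4: e^(cos(x + π/6)) + 2 = x^4·(-√(3)·e^(√(3)/2)/96 + 7·e^(√(3)/2)/128) + x^3·(e^(√(3)/2)/16 + √(3)·e^(√(3)/2)/8) + x^2·(-√(3)·e^(√(3)/2)/4 + e^(√(3)/2)/8) - x·e^(√(3)/2)/2 + 2 + e^(√(3)/2) + O(x^5).
The coefficient of x^4 is -√(3)·e^(√(3)/2)/96 + 7·e^(√(3)/2)/128.

Final answer: -√(3)·e^(√(3)/2)/96 + 7·e^(√(3)/2)/128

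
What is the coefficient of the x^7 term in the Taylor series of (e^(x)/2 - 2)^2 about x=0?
Expand to order 7: (e^(x)/2 - 2)^2 = x^7/168 + 7·x^6/360 + x^5/20 + x^4/12 - x^2/2 - 3·x/2 + 9/4 + O(x^8).
The coefficient of x^7 is 1/168.

Final answer: 1/168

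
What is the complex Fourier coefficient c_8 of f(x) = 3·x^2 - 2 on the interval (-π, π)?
Compute the real Fourier coefficients first: a_8 = 3/16, b_8 = 0.
Then c_8 = (a_8 − i·b_8)/2 = 3/32.

Final answer: 3/32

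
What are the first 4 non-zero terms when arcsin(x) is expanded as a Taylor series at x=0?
5·x^7/112 + 3·x^5/40 + x^3/6 + x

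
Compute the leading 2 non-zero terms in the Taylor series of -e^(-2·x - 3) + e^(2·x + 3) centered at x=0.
x·(2·e^(-3) + 2·e^(3)) - e^(-3) + e^(3)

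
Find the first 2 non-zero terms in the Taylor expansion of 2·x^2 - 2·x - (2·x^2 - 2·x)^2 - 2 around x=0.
-2·x - 2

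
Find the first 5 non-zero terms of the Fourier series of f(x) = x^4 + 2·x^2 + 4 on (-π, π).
(40 - 8·π^2)·cos(x) + (-1 + 2·π^2)·cos(2·x) + (-8·π^2/9 - 8/27)·cos(3·x) + (5/16 + π^2/2)·cos(4·x) + 4 + 2·π^2/3 + π^4/5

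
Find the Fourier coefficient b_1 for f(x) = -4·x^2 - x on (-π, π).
b_1 = (1/π) ∫_{-π}^{π} f(x)·sin(1x) dx.
Evaluate the integral (use parity and integration by parts as needed): b_1 = -2.

Final answer: -2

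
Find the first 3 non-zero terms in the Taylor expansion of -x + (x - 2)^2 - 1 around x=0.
x^2 - 5·x + 3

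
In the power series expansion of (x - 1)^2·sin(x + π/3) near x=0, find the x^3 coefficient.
Expand to order 3: (x - 1)^2·sin(x + π/3) = x^3·(5/12 + √(3)/2) + x^2·(-1 + √(3)/4) + x·(1/2 - √(3)) + √(3)/2 + O(x^4).
The coefficient of x^3 is 5/12 + √(3)/2.

Final answer: 5/12 + √(3)/2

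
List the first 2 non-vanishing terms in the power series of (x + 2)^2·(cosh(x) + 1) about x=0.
8·x + 8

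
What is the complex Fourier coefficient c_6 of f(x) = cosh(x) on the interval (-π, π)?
Compute the real Fourier coefficients first: a_6 = 2·sinh(π)/(37·π), b_6 = 0.
Then c_6 = (a_6 − i·b_6)/2 = sinh(π)/(37·π).

Final answer: sinh(π)/(37·π)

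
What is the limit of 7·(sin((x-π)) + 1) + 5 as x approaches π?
Direct substitution at x = π gives 12.

Final answer: 12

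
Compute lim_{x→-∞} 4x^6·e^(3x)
This is a 0·∞ indeterminate form at x → -∞.
Rewrite the product as 4x^6 / e^(-3x) (an ∞/∞ form) and apply L'Hôpital, or use the standard hierarchy e^(3|x|) ≫ |x^6| as x → -∞.
The indeterminate product → 0, so the limit = 0.

Final answer: 0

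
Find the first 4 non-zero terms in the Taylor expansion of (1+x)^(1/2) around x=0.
x^3/16 - x^2/8 + x/2 + 1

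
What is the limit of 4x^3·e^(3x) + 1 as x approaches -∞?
The product is a 0·∞ indeterminate form at x → -∞.
Rewrite the product as 4x^3 / e^(-3x) (an ∞/∞ form) and apply L'Hôpital, or use the standard hierarchy e^(3|x|) ≫ |x^3| as x → -∞.
The indeterminate product → 0, so the limit = 1.

Final answer: 1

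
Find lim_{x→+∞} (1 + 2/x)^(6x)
As x → +∞: write (1 + 2/x)^(6x) = ((1 + 2/x)^x)^6 → (e^2)^6 = e^12.
Limit = e^(12).

Final answer: e^(12)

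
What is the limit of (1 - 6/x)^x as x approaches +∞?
As x → +∞: this is the defining limit (1 - 6/x)^x → e^(-6).
Limit = e^(-6).

Final answer: e^(-6)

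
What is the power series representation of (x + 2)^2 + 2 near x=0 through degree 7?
x^2 + 4·x + 6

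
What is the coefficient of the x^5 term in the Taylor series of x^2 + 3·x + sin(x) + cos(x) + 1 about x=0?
Expand to order 5: x^2 + 3·x + sin(x) + cos(x) + 1 = x^5/120 + x^4/24 - x^3/6 + x^2/2 + 4·x + 2 + O(x^6).
The coefficient of x^5 is 1/120.

Final answer: 1/120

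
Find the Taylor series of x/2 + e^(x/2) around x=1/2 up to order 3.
1/4 + e^(1/4) + (1/2 + e^(1/4)/2)·(x - 1/2) + e^(1/4)·(x - 1/2)^2/8 + e^(1/4)·(x - 1/2)^3/48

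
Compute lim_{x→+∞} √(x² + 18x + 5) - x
This is an ∞ − ∞ indeterminate form.
Multiply and divide by the conjugate √(x²+18x + 5) + x; the x² terms cancel, leaving (18x + 5)/(√(x²+18x + 5)+x) → 18/2 = 9.
Limit = 9.

Final answer: 9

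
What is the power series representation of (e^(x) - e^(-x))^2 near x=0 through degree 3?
4·x^2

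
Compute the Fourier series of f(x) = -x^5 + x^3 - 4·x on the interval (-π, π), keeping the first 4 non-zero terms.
(-260 - 2·π^4 + 42·π^2)·sin(x) + (-6·π^2 + 13 + π^4)·sin(2·x) + (-2·π^4/3 - 332/81 + 58·π^2/27)·sin(3·x) + (-9·π^2/8 + 155/64 + π^4/2)·sin(4·x)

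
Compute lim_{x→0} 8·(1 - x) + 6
Direct substitution at x = 0 gives 14.

Final answer: 14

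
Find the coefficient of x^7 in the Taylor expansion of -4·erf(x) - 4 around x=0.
Expand to order 7: -4·erf(x) - 4 = 4·x^7/(21·√(π)) - 4·x^5/(5·√(π)) + 8·x^3/(3·√(π)) - 8·x/√(π) - 4 + O(x^8).
The coefficient of x^7 is 4/(21·√(π)).

Final answer: 4/(21·√(π))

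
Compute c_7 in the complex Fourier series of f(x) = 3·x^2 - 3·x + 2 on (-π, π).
Compute the real Fourier coefficients first: a_7 = -12/49, b_7 = -6/7.
Then c_7 = (a_7 − i·b_7)/2 = -6/49 + 3·i/7.

Final answer: -6/49 + 3·i/7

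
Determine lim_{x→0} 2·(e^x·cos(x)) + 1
Direct substitution at x = 0 gives 3.

Final answer: 3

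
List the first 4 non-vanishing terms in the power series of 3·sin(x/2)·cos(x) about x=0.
-1093·x^7/215040 + 121·x^5/1280 - 13·x^3/16 + 3·x/2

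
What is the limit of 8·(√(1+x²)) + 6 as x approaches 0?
Direct substitution at x = 0 gives 14.

Final answer: 14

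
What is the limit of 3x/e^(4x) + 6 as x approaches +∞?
The quotient is an ∞/∞ indeterminate form as x → +∞.
The exponential denominator e^(4x) dominates the polynomial numerator (e^x ≫ x as x → ∞), so the quotient → 0.
Adding the constant: 0 + 6 = 6. Limit = 6.

Final answer: 6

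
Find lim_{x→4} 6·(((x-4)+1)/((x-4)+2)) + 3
Direct substitution at x = 4 gives 6.

Final answer: 6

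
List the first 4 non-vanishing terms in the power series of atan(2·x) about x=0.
-128·x^7/7 + 32·x^5/5 - 8·x^3/3 + 2·x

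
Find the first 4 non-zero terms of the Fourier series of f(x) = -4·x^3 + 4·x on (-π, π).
(56 - 8·π^2)·sin(x) + (-10 + 4·π^2)·sin(2·x) + (40/9 - 8·π^2/3)·sin(3·x) + (-11/4 + 2·π^2)·sin(4·x)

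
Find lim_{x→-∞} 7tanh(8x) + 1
Evaluate the dominant behaviour as x → -∞; each term tends to a finite value or vanishes.
Limit = -6.

Final answer: -6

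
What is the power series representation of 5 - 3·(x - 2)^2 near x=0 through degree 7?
-3·x^2 + 12·x - 7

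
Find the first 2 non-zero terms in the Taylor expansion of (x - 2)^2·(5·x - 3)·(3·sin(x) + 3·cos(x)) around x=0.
60·x - 36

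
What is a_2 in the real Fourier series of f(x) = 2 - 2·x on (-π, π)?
a_2 = (1/π) ∫_{-π}^{π} f(x)·cos(2x) dx.
Evaluate the integral (use parity and integration by parts as needed): a_2 = 0.

Final answer: 0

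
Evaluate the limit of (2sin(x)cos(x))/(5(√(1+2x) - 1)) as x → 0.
Both numerator and denominator → 0 as x → 0; this is a 0/0 indeterminate form.
Expand each to leading order near x = 0: numerator ~ 2·x, denominator ~ 5·x.
The limit of the ratio is 2/5.

Final answer: 2/5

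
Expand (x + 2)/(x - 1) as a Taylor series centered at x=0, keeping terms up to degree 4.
-3·x^4 - 3·x^3 - 3·x^2 - 3·x - 2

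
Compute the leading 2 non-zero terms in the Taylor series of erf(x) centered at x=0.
-2·x^3/(3·√(π)) + 2·x/√(π)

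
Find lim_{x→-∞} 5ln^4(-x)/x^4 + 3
The quotient is an ∞/∞ indeterminate form as x → -∞.
Compare growth rates of the dominant terms (exponentials ≫ polynomials ≫ logarithms), or apply L'Hôpital's rule; the quotient → 0.
Adding the constant: 0 + 3 = 3. Limit = 3.

Final answer: 3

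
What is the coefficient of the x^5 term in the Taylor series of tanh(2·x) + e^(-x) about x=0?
Expand to order 5: tanh(2·x) + e^(-x) = 511·x^5/120 + x^4/24 - 17·x^3/6 + x^2/2 + x + 1 + O(x^6).
The coefficient of x^5 is 511/120.

Final answer: 511/120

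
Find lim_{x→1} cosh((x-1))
Direct substitution at x = 1 gives 1.

Final answer: 1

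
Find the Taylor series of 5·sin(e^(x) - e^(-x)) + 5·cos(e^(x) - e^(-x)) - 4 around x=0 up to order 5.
-23·x^5/12 - 5·x^3 - 10·x^2 + 10·x + 1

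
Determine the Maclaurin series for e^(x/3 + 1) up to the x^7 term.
e·x^7/11022480 + e·x^6/524880 + e·x^5/29160 + e·x^4/1944 + e·x^3/162 + e·x^2/18 + e·x/3 + e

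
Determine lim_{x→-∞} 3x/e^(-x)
This is an ∞/∞ indeterminate form as x → -∞.
Compare growth rates of the dominant terms (exponentials ≫ polynomials ≫ logarithms), or apply L'Hôpital's rule; the quotient → 0.
Limit = 0.

Final answer: 0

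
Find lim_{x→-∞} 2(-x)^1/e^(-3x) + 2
The quotient is an ∞/∞ indeterminate form as x → -∞.
Compare growth rates of the dominant terms (exponentials ≫ polynomials ≫ logarithms), or apply L'Hôpital's rule; the quotient → 0.
Adding the constant: 0 + 2 = 2. Limit = 2.

Final answer: 2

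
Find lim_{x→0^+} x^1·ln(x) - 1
The product is a 0·∞ indeterminate form at x → 0⁺.
Rewrite the product as ln(x) / x^(-1) and apply L'Hôpital, or use the standard hierarchy x^(-1) ≫ |ln x| as x → 0⁺.
The indeterminate product → 0, so the limit = -1.

Final answer: -1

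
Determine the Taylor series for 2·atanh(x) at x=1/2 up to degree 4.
2·atanh(1/2) + 8·(x - 1/2)/3 + 16·(x - 1/2)^2/9 + 224·(x - 1/2)^3/81 + 320·(x - 1/2)^4/81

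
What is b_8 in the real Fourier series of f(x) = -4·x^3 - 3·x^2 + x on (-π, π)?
b_8 = (1/π) ∫_{-π}^{π} f(x)·sin(8x) dx.
Evaluate the integral (use parity and integration by parts as needed): b_8 = -11/32 + π^2.

Final answer: -11/32 + π^2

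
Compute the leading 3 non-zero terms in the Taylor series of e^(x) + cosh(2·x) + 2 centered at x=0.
5·x^2/2 + x + 4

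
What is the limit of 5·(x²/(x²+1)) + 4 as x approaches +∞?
Evaluate the dominant behaviour as x → +∞; each term tends to a finite value or vanishes.
Limit = 9.

Final answer: 9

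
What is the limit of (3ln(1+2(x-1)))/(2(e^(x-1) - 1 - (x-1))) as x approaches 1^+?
Both numerator and denominator → 0 as x → 1^+; this is a 0/0 indeterminate form.
Expand each to leading order near x = 1: numerator ~ 6·(x - 1), denominator ~ (x - 1)^2.
The limit of the ratio is ∞.

Final answer: ∞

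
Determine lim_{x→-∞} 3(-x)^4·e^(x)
This is a 0·∞ indeterminate form at x → -∞.
Rewrite the product as 3(-x)^4 / e^(-x) (an ∞/∞ form) and apply L'Hôpital, or use the standard hierarchy e^(|x|) ≫ |(-x)^4| as x → -∞.
The indeterminate product → 0, so the limit = 0.

Final answer: 0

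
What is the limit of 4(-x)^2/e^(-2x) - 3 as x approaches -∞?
The quotient is an ∞/∞ indeterminate form as x → -∞.
Compare growth rates of the dominant terms (exponentials ≫ polynomials ≫ logarithms), or apply L'Hôpital's rule; the quotient → 0.
Adding the constant: 0 - 3 = -3. Limit = -3.

Final answer: -3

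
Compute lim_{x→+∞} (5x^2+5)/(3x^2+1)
This is an ∞/∞ indeterminate form as x → +∞.
Divide numerator and denominator by x^2 and let the lower-order terms vanish; the leading terms give 5/3.
Limit = 5/3.

Final answer: 5/3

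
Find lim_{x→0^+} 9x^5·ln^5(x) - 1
The product is a 0·∞ indeterminate form at x → 0⁺.
Rewrite the product as 9·ln^5(x) / x^(-5) and apply L'Hôpital, or use the standard hierarchy x^(-5) ≫ |ln x|^5 as x → 0⁺.
The indeterminate product → 0, so the limit = -1.

Final answer: -1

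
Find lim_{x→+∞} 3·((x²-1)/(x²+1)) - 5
Evaluate the dominant behaviour as x → +∞; each term tends to a finite value or vanishes.
Limit = -2.

Final answer: -2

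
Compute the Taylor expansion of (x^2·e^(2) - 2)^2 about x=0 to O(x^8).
x^4·e^(4) - 4·x^2·e^(2) + 4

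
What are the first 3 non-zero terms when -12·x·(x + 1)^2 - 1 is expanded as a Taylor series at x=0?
-24·x^2 - 12·x - 1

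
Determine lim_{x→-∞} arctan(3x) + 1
Evaluate the dominant behaviour as x → -∞; each term tends to a finite value or vanishes.
Limit = 1 - π/2.

Final answer: 1 - π/2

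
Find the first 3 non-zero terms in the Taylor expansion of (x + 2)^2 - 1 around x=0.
x^2 + 4·x + 3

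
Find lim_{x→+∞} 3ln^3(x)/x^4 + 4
The quotient is an ∞/∞ indeterminate form as x → +∞.
The polynomial denominator x^4 dominates the logarithmic numerator (any positive power of x ≫ ln^3(x) as x → ∞), so the quotient → 0.
Adding the constant: 0 + 4 = 4. Limit = 4.

Final answer: 4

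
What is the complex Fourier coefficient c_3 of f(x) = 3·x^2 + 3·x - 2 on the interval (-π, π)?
Compute the real Fourier coefficients first: a_3 = -4/3, b_3 = 2.
Then c_3 = (a_3 − i·b_3)/2 = -2/3 - i.

Final answer: -2/3 - i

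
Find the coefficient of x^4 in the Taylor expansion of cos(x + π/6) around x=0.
Expand to order 4: cos(x + π/6) = √(3)·x^4/48 + x^3/12 - √(3)·x^2/4 - x/2 + √(3)/2 + O(x^5).
The coefficient of x^4 is √(3)/48.

Final answer: √(3)/48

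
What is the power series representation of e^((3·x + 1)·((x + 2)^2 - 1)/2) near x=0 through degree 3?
4297·x^3·e^(3/2)/48 + 221·x^2·e^(3/2)/8 + 13·x·e^(3/2)/2 + e^(3/2)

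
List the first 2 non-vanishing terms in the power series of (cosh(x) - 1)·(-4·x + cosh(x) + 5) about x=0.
-2·x^3 + 3·x^2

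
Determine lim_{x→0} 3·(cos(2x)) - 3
Direct substitution at x = 0 gives 0.

Final answer: 0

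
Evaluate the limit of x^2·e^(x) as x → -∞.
This is a 0·∞ indeterminate form at x → -∞.
Rewrite the product as x^2 / e^(-x) (an ∞/∞ form) and apply L'Hôpital, or use the standard hierarchy e^(|x|) ≫ |x^2| as x → -∞.
The indeterminate product → 0, so the limit = 0.

Final answer: 0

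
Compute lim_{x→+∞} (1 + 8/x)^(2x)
As x → +∞: write (1 + 8/x)^(2x) = ((1 + 8/x)^x)^2 → (e^8)^2 = e^16.
Limit = e^(16).

Final answer: e^(16)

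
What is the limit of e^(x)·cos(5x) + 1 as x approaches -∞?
Evaluate the dominant behaviour as x → -∞; each term tends to a finite value or vanishes.
Limit = 1.

Final answer: 1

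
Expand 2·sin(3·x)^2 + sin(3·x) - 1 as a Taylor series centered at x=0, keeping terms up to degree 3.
-9·x^3/2 + 18·x^2 + 3·x - 1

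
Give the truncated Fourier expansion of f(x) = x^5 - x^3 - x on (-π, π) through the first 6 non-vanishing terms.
(-42·π^2 + 2·π^4 + 250)·sin(x) + (-π^4 - 8 + 6·π^2)·sin(2·x) + (-58·π^2/27 + 62/81 + 2·π^4/3)·sin(3·x) + (-π^4/2 + 5/64 + 9·π^2/8)·sin(4·x) + (-18·π^2/25 - 142/625 + 2·π^4/5)·sin(5·x) + (-π^4/3 + 20/81 + 14·π^2/27)·sin(6·x)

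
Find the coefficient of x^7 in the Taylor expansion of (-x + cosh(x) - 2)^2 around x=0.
Expand to order 7: (-x + cosh(x) - 2)^2 = -x^7/360 + 7·x^6/180 - x^5/12 + x^4/6 - x^3 + 2·x + 1 + O(x^8).
The coefficient of x^7 is -1/360.

Final answer: -1/360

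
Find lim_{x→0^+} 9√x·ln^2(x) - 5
The product is a 0·∞ indeterminate form at x → 0⁺.
Rewrite the product as 9·ln^2(x) / x^(-1/2) and apply L'Hôpital, or use the standard hierarchy x^(-1/2) ≫ |ln x|^2 as x → 0⁺.
The indeterminate product → 0, so the limit = -5.

Final answer: -5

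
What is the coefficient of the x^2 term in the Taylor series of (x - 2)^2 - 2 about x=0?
Expand to order 2: (x - 2)^2 - 2 = x^2 - 4·x + 2 + O(x^3).
The coefficient of x^2 is 1.

Final answer: 1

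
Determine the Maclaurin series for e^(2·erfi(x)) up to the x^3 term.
x^3·(4/(3·√(π)) + 32/(3·π^(3/2))) + 8·x^2/π + 4·x/√(π) + 1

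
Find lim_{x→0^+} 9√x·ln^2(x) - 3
The product is a 0·∞ indeterminate form at x → 0⁺.
Rewrite the product as 9·ln^2(x) / x^(-1/2) and apply L'Hôpital, or use the standard hierarchy x^(-1/2) ≫ |ln x|^2 as x → 0⁺.
The indeterminate product → 0, so the limit = -3.

Final answer: -3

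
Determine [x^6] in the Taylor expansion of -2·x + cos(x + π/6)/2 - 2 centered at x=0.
Expand to order 6: -2·x + cos(x + π/6)/2 - 2 = -√(3)·x^6/2880 - x^5/480 + √(3)·x^4/96 + x^3/24 - √(3)·x^2/8 - 9·x/4 - 2 + √(3)/4 + O(x^7).
The coefficient of x^6 is -√(3)/2880.

Final answer: -√(3)/2880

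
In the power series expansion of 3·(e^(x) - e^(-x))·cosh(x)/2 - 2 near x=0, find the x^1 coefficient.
Expand to order 1: 3·(e^(x) - e^(-x))·cosh(x)/2 - 2 = 3·x - 2 + O(x^2).
The coefficient of x^1 is 3.

Final answer: 3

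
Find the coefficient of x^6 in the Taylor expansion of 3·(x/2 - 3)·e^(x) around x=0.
Expand to order 6: 3·(x/2 - 3)·e^(x) = -x^5/80 - x^4/8 - 3·x^3/4 - 3·x^2 - 15·x/2 - 9 + O(x^7).
The coefficient of x^6 is 0.

Final answer: 0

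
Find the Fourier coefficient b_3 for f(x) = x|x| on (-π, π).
b_3 = (1/π) ∫_{-π}^{π} f(x)·sin(3x) dx.
Evaluate the integral (use parity and integration by parts as needed): b_3 = (-8 + 18·π^2)/(27·π).

Final answer: (-8 + 18·π^2)/(27·π)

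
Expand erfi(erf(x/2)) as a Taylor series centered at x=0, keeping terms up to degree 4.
x^3·(-1/(6·π) + 2/(3·π^2)) + 2·x/π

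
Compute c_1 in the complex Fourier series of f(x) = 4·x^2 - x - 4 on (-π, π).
Compute the real Fourier coefficients first: a_1 = -16, b_1 = -2.
Then c_1 = (a_1 − i·b_1)/2 = -8 + i.

Final answer: -8 + i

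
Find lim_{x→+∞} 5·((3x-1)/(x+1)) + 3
Evaluate the dominant behaviour as x → +∞; each term tends to a finite value or vanishes.
Limit = 18.

Final answer: 18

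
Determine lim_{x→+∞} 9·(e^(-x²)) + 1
Evaluate the dominant behaviour as x → +∞; each term tends to a finite value or vanishes.
Limit = 1.

Final answer: 1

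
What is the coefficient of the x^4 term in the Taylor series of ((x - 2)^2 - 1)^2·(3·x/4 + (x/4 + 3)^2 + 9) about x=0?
Expand to order 4: ((x - 2)^2 - 1)^2·(3·x/4 + (x/4 + 3)^2 + 9) = 11·x^4/8 - 96·x^3 + 5481·x^2/16 - 1647·x/4 + 162 + O(x^5).
The coefficient of x^4 is 11/8.

Final answer: 11/8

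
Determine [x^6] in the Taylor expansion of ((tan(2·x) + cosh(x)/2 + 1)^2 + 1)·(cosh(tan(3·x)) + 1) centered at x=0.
Expand to order 6: ((tan(2·x) + cosh(x)/2 + 1)^2 + 1)·(cosh(tan(3·x)) + 1) = 474431·x^6/576 + 15071·x^5/60 + 13601·x^4/96 + 45·x^3 + 193·x^2/8 + 12·x + 13/2 + O(x^7).
The coefficient of x^6 is 474431/576.

Final answer: 474431/576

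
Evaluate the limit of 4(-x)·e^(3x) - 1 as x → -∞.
The product is a 0·∞ indeterminate form at x → -∞.
Rewrite the product as 4(-x) / e^(-3x) (an ∞/∞ form) and apply L'Hôpital, or use the standard hierarchy e^(3|x|) ≫ |(-x)| as x → -∞.
The indeterminate product → 0, so the limit = -1.

Final answer: -1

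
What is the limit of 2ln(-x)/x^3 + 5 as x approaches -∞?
The quotient is an ∞/∞ indeterminate form as x → -∞.
Compare growth rates of the dominant terms (exponentials ≫ polynomials ≫ logarithms), or apply L'Hôpital's rule; the quotient → 0.
Adding the constant: 0 + 5 = 5. Limit = 5.

Final answer: 5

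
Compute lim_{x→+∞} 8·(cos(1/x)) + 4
Evaluate the dominant behaviour as x → +∞; each term tends to a finite value or vanishes.
Limit = 12.

Final answer: 12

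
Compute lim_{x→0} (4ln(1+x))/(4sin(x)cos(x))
Both numerator and denominator → 0 as x → 0; this is a 0/0 indeterminate form.
Expand each to leading order near x = 0: numerator ~ 4·x, denominator ~ 4·x.
The limit of the ratio is 1.

Final answer: 1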